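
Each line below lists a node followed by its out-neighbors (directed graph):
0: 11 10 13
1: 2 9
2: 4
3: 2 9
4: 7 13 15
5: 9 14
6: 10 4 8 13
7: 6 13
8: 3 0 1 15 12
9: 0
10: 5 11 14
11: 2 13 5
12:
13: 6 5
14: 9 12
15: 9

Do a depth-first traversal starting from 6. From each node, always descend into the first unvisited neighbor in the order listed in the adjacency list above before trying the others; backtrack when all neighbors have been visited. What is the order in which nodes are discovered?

6 → 10 → 5 → 9 → 0 → 11 → 2 → 4 → 7 → 13 → 15 → 14 → 12 → 8 → 3 → 1

Visit 6
6 → 10
10 → 5
5 → 9
9 → 0
0 → 11
11 → 2
2 → 4
4 → 7
7 → 13
4 → 15
5 → 14
14 → 12
6 → 8
8 → 3
8 → 1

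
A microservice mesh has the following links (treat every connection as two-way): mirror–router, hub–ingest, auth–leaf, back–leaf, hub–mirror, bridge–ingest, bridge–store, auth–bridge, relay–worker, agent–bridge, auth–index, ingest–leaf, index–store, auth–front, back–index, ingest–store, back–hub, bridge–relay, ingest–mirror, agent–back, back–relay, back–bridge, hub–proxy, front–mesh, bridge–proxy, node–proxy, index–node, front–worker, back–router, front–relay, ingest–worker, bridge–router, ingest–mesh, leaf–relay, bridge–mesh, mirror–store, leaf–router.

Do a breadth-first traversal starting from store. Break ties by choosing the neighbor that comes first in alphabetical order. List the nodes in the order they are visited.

Visit store; enqueue bridge, index, ingest, mirror → queue [bridge, index, ingest, mirror]
Visit bridge; enqueue agent, auth, back, mesh, proxy, relay, router → queue [index, ingest, mirror, agent, auth, back, mesh, proxy, relay, router]
Visit index; enqueue node → queue [ingest, mirror, agent, auth, back, mesh, proxy, relay, router, node]
Visit ingest; enqueue hub, leaf, worker → queue [mirror, agent, auth, back, mesh, proxy, relay, router, node, hub, leaf, worker]
Visit mirror → queue [agent, auth, back, mesh, proxy, relay, router, node, hub, leaf, worker]
Visit agent → queue [auth, back, mesh, proxy, relay, router, node, hub, leaf, worker]
Visit auth; enqueue front → queue [back, mesh, proxy, relay, router, node, hub, leaf, worker, front]
Visit back → queue [mesh, proxy, relay, router, node, hub, leaf, worker, front]
Visit mesh → queue [proxy, relay, router, node, hub, leaf, worker, front]
Visit proxy → queue [relay, router, node, hub, leaf, worker, front]
Visit relay → queue [router, node, hub, leaf, worker, front]
Visit router → queue [node, hub, leaf, worker, front]
Visit node → queue [hub, leaf, worker, front]
Visit hub → queue [leaf, worker, front]
Visit leaf → queue [worker, front]
Visit worker → queue [front]
Visit front → queue []

store, bridge, index, ingest, mirror, agent, auth, back, mesh, proxy, relay, router, node, hub, leaf, worker, front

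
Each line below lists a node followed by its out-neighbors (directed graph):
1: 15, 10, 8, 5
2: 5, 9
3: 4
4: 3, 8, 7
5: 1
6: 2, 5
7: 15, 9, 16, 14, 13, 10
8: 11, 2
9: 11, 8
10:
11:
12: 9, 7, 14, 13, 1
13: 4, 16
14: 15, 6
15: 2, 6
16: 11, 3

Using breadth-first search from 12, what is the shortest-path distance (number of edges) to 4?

2

Level 0: 12
Level 1: 1, 7, 9, 13, 14
Level 2: 4, 5, 6, 8, 10, 11, 15, 16
Level 3: 2, 3
4 first appears at level 2.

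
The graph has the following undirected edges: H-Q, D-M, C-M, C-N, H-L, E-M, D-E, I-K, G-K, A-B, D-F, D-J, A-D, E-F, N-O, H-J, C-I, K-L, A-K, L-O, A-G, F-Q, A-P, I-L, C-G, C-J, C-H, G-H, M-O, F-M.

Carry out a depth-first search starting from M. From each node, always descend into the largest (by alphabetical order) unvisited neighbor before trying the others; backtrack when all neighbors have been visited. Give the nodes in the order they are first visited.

M → O → N → C → J → H → Q → F → E → D → A → P → K → L → I → G → B

Visit M
M → O
O → N
N → C
C → J
J → H
H → Q
Q → F
F → E
E → D
D → A
A → P
A → K
K → L
L → I
K → G
A → B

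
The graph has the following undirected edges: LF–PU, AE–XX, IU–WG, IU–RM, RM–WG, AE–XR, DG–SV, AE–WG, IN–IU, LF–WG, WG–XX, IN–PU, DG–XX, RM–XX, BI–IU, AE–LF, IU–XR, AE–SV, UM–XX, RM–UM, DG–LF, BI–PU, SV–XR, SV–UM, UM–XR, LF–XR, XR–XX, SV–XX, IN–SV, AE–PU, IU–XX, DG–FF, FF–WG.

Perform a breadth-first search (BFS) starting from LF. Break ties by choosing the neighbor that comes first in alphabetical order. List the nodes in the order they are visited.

LF → AE → DG → PU → WG → XR → SV → XX → FF → BI → IN → IU → RM → UM

Visit LF; enqueue AE, DG, PU, WG, XR → queue [AE, DG, PU, WG, XR]
Visit AE; enqueue SV, XX → queue [DG, PU, WG, XR, SV, XX]
Visit DG; enqueue FF → queue [PU, WG, XR, SV, XX, FF]
Visit PU; enqueue BI, IN → queue [WG, XR, SV, XX, FF, BI, IN]
Visit WG; enqueue IU, RM → queue [XR, SV, XX, FF, BI, IN, IU, RM]
Visit XR; enqueue UM → queue [SV, XX, FF, BI, IN, IU, RM, UM]
Visit SV → queue [XX, FF, BI, IN, IU, RM, UM]
Visit XX → queue [FF, BI, IN, IU, RM, UM]
Visit FF → queue [BI, IN, IU, RM, UM]
Visit BI → queue [IN, IU, RM, UM]
Visit IN → queue [IU, RM, UM]
Visit IU → queue [RM, UM]
Visit RM → queue [UM]
Visit UM → queue []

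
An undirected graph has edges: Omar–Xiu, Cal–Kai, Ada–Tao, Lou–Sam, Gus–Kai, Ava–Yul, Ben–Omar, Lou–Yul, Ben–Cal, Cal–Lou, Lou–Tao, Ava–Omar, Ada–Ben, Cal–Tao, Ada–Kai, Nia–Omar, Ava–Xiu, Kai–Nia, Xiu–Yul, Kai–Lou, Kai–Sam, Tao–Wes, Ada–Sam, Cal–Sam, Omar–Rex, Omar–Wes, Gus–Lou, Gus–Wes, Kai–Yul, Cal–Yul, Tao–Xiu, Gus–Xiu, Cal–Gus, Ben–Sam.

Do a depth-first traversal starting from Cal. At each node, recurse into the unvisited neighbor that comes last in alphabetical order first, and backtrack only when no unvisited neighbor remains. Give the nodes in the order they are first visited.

Visit Cal
Cal → Yul
Yul → Xiu
Xiu → Tao
Tao → Wes
Wes → Omar
Omar → Rex
Omar → Nia
Nia → Kai
Kai → Sam
Sam → Lou
Lou → Gus
Sam → Ben
Ben → Ada
Omar → Ava

Cal -> Yul -> Xiu -> Tao -> Wes -> Omar -> Rex -> Nia -> Kai -> Sam -> Lou -> Gus -> Ben -> Ada -> Ava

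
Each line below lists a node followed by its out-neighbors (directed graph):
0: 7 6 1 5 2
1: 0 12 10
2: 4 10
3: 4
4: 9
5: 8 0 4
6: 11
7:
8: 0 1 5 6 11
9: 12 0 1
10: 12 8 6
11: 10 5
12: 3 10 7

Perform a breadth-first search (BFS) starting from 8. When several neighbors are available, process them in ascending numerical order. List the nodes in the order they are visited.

8 -> 0 -> 1 -> 5 -> 6 -> 11 -> 2 -> 7 -> 10 -> 12 -> 4 -> 3 -> 9

Visit 8; enqueue 0, 1, 5, 6, 11 → queue [0, 1, 5, 6, 11]
Visit 0; enqueue 2, 7 → queue [1, 5, 6, 11, 2, 7]
Visit 1; enqueue 10, 12 → queue [5, 6, 11, 2, 7, 10, 12]
Visit 5; enqueue 4 → queue [6, 11, 2, 7, 10, 12, 4]
Visit 6 → queue [11, 2, 7, 10, 12, 4]
Visit 11 → queue [2, 7, 10, 12, 4]
Visit 2 → queue [7, 10, 12, 4]
Visit 7 → queue [10, 12, 4]
Visit 10 → queue [12, 4]
Visit 12; enqueue 3 → queue [4, 3]
Visit 4; enqueue 9 → queue [3, 9]
Visit 3 → queue [9]
Visit 9 → queue []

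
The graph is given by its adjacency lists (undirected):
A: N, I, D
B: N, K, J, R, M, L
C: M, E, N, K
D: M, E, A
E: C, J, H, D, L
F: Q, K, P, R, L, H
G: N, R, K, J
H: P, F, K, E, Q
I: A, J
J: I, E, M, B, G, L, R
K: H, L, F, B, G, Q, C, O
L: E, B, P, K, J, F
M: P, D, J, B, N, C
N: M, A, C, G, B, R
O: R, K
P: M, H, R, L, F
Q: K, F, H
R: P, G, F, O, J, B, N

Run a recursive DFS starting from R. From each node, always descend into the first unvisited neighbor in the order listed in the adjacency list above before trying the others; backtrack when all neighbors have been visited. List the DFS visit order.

Visit R
R → P
P → M
M → D
D → E
E → C
C → N
N → A
A → I
I → J
J → B
B → K
K → H
H → F
F → Q
F → L
K → G
K → O

R P M D E C N A I J B K H F Q L G O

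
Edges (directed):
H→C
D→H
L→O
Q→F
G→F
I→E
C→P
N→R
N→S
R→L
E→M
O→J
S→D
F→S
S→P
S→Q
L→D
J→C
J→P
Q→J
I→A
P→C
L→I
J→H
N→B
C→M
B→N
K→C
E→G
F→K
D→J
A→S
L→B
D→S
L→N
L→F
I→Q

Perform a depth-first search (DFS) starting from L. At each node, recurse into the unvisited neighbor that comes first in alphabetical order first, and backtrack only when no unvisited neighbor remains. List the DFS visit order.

Visit L
L → B
B → N
N → R
N → S
S → D
D → H
H → C
C → M
C → P
D → J
S → Q
Q → F
F → K
L → I
I → A
I → E
E → G
L → O

L → B → N → R → S → D → H → C → M → P → J → Q → F → K → I → A → E → G → O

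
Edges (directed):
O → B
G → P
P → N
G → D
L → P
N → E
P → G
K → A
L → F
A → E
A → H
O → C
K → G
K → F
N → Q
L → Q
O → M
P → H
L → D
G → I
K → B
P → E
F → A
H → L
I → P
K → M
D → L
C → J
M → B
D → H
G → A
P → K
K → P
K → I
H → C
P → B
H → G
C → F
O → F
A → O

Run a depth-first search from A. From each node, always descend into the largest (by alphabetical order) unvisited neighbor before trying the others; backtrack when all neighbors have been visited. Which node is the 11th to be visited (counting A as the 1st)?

P

Visit A
A → O
O → M
M → B
O → F
O → C
C → J
A → H
H → L
L → Q
L → P
P → N
N → E
P → K
K → I
K → G
G → D

Visit order: A, O, M, B, F, C, J, H, L, Q, P, N, E, K, I, G, D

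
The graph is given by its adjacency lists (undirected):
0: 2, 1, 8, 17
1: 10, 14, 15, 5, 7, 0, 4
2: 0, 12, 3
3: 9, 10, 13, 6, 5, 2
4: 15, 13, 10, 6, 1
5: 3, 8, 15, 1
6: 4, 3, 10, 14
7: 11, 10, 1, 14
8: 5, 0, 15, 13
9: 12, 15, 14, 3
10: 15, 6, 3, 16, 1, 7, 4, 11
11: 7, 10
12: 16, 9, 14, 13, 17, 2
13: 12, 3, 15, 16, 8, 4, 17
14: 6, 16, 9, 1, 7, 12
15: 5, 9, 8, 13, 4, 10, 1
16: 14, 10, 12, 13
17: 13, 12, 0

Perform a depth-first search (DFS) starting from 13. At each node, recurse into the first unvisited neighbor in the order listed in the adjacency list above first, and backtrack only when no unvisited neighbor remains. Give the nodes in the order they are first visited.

13, 12, 16, 14, 6, 4, 15, 5, 3, 9, 10, 1, 7, 11, 0, 2, 8, 17

Visit 13
13 → 12
12 → 16
16 → 14
14 → 6
6 → 4
4 → 15
15 → 5
5 → 3
3 → 9
3 → 10
10 → 1
1 → 7
7 → 11
1 → 0
0 → 2
0 → 8
0 → 17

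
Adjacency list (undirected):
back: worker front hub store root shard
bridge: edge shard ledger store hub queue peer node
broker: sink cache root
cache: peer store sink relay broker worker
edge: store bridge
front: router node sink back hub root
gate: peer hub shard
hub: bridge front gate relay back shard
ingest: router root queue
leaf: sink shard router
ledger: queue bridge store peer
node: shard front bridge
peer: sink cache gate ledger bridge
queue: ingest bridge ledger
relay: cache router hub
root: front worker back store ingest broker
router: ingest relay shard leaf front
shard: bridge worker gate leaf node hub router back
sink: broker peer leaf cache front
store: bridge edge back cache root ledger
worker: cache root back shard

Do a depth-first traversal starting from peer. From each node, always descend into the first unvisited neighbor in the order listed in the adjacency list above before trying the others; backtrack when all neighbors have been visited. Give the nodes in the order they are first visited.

Visit peer
peer → sink
sink → broker
broker → cache
cache → store
store → bridge
bridge → edge
bridge → shard
shard → worker
worker → root
root → front
front → router
router → ingest
ingest → queue
queue → ledger
router → relay
relay → hub
hub → gate
hub → back
router → leaf
front → node

peer, sink, broker, cache, store, bridge, edge, shard, worker, root, front, router, ingest, queue, ledger, relay, hub, gate, back, leaf, node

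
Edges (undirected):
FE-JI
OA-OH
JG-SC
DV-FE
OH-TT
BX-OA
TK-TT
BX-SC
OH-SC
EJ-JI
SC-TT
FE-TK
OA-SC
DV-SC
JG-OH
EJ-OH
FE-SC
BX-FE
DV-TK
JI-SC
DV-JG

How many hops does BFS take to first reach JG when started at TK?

2

Level 0: TK
Level 1: DV, FE, TT
Level 2: BX, JG, JI, OH, SC
Level 3: EJ, OA
JG first appears at level 2.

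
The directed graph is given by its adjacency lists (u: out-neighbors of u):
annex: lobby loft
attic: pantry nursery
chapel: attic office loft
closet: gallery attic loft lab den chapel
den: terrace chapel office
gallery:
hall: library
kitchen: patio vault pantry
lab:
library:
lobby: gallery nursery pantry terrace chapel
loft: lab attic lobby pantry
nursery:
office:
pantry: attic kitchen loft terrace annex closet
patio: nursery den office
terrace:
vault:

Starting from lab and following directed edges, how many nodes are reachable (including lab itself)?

BFS from lab visits: lab
Reachable nodes: 1 of 18 total.

1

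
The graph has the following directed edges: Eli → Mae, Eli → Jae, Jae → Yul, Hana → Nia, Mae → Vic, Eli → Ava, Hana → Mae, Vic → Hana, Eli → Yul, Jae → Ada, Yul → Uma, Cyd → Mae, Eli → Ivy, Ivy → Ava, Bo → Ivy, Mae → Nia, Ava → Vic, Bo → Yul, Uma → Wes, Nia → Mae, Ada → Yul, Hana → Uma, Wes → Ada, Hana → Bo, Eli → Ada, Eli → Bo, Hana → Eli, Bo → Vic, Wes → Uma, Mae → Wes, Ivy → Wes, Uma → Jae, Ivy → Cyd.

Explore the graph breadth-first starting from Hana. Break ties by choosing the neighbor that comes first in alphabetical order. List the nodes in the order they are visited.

Hana, Bo, Eli, Mae, Nia, Uma, Ivy, Vic, Yul, Ada, Ava, Jae, Wes, Cyd

Visit Hana; enqueue Bo, Eli, Mae, Nia, Uma → queue [Bo, Eli, Mae, Nia, Uma]
Visit Bo; enqueue Ivy, Vic, Yul → queue [Eli, Mae, Nia, Uma, Ivy, Vic, Yul]
Visit Eli; enqueue Ada, Ava, Jae → queue [Mae, Nia, Uma, Ivy, Vic, Yul, Ada, Ava, Jae]
Visit Mae; enqueue Wes → queue [Nia, Uma, Ivy, Vic, Yul, Ada, Ava, Jae, Wes]
Visit Nia → queue [Uma, Ivy, Vic, Yul, Ada, Ava, Jae, Wes]
Visit Uma → queue [Ivy, Vic, Yul, Ada, Ava, Jae, Wes]
Visit Ivy; enqueue Cyd → queue [Vic, Yul, Ada, Ava, Jae, Wes, Cyd]
Visit Vic → queue [Yul, Ada, Ava, Jae, Wes, Cyd]
Visit Yul → queue [Ada, Ava, Jae, Wes, Cyd]
Visit Ada → queue [Ava, Jae, Wes, Cyd]
Visit Ava → queue [Jae, Wes, Cyd]
Visit Jae → queue [Wes, Cyd]
Visit Wes → queue [Cyd]
Visit Cyd → queue []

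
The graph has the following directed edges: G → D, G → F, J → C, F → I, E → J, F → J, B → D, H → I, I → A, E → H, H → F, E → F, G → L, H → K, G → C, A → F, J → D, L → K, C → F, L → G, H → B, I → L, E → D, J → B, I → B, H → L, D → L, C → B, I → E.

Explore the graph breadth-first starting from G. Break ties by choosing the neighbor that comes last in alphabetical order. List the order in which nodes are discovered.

G, L, F, D, C, K, J, I, B, E, A, H

Visit G; enqueue L, F, D, C → queue [L, F, D, C]
Visit L; enqueue K → queue [F, D, C, K]
Visit F; enqueue J, I → queue [D, C, K, J, I]
Visit D → queue [C, K, J, I]
Visit C; enqueue B → queue [K, J, I, B]
Visit K → queue [J, I, B]
Visit J → queue [I, B]
Visit I; enqueue E, A → queue [B, E, A]
Visit B → queue [E, A]
Visit E; enqueue H → queue [A, H]
Visit A → queue [H]
Visit H → queue []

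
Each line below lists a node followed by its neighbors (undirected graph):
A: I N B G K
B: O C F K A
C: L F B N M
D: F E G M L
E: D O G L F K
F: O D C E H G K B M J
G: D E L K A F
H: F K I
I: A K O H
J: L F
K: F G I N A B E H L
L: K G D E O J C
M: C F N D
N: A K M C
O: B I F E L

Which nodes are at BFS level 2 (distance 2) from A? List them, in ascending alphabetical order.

Level 0: A
Level 1: B, G, I, K, N
Level 2: C, D, E, F, H, L, M, O
Level 3: J

C, D, E, F, H, L, M, O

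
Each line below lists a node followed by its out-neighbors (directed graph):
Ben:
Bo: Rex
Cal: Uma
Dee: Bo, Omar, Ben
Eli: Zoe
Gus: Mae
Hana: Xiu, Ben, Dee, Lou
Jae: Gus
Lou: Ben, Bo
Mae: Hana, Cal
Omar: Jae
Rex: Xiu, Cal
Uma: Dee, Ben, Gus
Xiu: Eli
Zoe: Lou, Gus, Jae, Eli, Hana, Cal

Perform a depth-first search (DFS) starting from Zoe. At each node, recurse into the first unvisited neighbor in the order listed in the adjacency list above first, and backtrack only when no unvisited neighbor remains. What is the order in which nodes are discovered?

Zoe → Lou → Ben → Bo → Rex → Xiu → Eli → Cal → Uma → Dee → Omar → Jae → Gus → Mae → Hana

Visit Zoe
Zoe → Lou
Lou → Ben
Lou → Bo
Bo → Rex
Rex → Xiu
Xiu → Eli
Rex → Cal
Cal → Uma
Uma → Dee
Dee → Omar
Omar → Jae
Jae → Gus
Gus → Mae
Mae → Hana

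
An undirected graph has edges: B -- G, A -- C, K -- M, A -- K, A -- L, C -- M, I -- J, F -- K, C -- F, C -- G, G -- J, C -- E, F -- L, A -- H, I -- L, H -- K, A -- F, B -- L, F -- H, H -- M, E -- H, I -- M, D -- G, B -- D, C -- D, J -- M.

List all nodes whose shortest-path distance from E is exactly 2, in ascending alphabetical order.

A, D, F, G, K, M

Level 0: E
Level 1: C, H
Level 2: A, D, F, G, K, M
Level 3: B, I, J, L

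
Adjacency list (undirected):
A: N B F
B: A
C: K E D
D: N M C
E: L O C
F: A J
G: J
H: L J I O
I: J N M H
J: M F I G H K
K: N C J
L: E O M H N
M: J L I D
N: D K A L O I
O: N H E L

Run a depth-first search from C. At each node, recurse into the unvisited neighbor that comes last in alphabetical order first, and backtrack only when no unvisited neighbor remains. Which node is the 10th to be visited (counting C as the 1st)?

Visit C
C → K
K → N
N → O
O → L
L → M
M → J
J → I
I → H
J → G
J → F
F → A
A → B
M → D
L → E

Visit order: C, K, N, O, L, M, J, I, H, G, F, A, B, D, E

G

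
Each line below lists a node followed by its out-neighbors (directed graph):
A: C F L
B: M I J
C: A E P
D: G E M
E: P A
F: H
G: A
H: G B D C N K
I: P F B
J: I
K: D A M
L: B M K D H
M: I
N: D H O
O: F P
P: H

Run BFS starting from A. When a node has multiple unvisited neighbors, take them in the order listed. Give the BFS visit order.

A C F L E P H B M K D G N I J O

Visit A; enqueue C, F, L → queue [C, F, L]
Visit C; enqueue E, P → queue [F, L, E, P]
Visit F; enqueue H → queue [L, E, P, H]
Visit L; enqueue B, M, K, D → queue [E, P, H, B, M, K, D]
Visit E → queue [P, H, B, M, K, D]
Visit P → queue [H, B, M, K, D]
Visit H; enqueue G, N → queue [B, M, K, D, G, N]
Visit B; enqueue I, J → queue [M, K, D, G, N, I, J]
Visit M → queue [K, D, G, N, I, J]
Visit K → queue [D, G, N, I, J]
Visit D → queue [G, N, I, J]
Visit G → queue [N, I, J]
Visit N; enqueue O → queue [I, J, O]
Visit I → queue [J, O]
Visit J → queue [O]
Visit O → queue []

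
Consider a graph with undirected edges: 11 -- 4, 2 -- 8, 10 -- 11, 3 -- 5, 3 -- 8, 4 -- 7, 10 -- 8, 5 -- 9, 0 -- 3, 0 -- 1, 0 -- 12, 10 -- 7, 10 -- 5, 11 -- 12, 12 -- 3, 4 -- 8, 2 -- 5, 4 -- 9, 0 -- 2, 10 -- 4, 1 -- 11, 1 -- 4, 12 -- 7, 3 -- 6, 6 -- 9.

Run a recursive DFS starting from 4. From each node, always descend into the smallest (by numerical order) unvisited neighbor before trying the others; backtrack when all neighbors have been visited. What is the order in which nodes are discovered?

Visit 4
4 → 1
1 → 0
0 → 2
2 → 5
5 → 3
3 → 6
6 → 9
3 → 8
8 → 10
10 → 7
7 → 12
12 → 11

4, 1, 0, 2, 5, 3, 6, 9, 8, 10, 7, 12, 11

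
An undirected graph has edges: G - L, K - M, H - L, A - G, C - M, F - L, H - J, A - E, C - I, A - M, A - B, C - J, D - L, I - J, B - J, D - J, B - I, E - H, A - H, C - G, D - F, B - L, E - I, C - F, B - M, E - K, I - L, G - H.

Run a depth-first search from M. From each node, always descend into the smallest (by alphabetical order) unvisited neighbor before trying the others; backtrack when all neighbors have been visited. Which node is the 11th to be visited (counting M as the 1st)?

K

Visit M
M → A
A → B
B → I
I → C
C → F
F → D
D → J
J → H
H → E
E → K
H → G
G → L

Visit order: M, A, B, I, C, F, D, J, H, E, K, G, L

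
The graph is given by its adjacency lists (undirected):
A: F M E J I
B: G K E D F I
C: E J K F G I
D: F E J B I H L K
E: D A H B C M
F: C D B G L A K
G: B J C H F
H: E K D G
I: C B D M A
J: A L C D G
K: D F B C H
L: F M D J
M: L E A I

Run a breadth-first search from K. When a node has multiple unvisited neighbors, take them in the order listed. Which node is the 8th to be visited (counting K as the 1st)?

J

Visit K; enqueue D, F, B, C, H → queue [D, F, B, C, H]
Visit D; enqueue E, J, I, L → queue [F, B, C, H, E, J, I, L]
Visit F; enqueue G, A → queue [B, C, H, E, J, I, L, G, A]
Visit B → queue [C, H, E, J, I, L, G, A]
Visit C → queue [H, E, J, I, L, G, A]
Visit H → queue [E, J, I, L, G, A]
Visit E; enqueue M → queue [J, I, L, G, A, M]
Visit J → queue [I, L, G, A, M]
Visit I → queue [L, G, A, M]
Visit L → queue [G, A, M]
Visit G → queue [A, M]
Visit A → queue [M]
Visit M → queue []

Visit order: K, D, F, B, C, H, E, J, I, L, G, A, M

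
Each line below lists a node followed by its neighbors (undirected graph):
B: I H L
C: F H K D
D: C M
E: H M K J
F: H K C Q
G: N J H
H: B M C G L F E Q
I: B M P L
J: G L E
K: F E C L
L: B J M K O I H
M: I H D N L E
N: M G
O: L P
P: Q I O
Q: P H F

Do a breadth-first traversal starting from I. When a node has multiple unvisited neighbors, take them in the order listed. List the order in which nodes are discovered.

Visit I; enqueue B, M, P, L → queue [B, M, P, L]
Visit B; enqueue H → queue [M, P, L, H]
Visit M; enqueue D, N, E → queue [P, L, H, D, N, E]
Visit P; enqueue Q, O → queue [L, H, D, N, E, Q, O]
Visit L; enqueue J, K → queue [H, D, N, E, Q, O, J, K]
Visit H; enqueue C, G, F → queue [D, N, E, Q, O, J, K, C, G, F]
Visit D → queue [N, E, Q, O, J, K, C, G, F]
Visit N → queue [E, Q, O, J, K, C, G, F]
Visit E → queue [Q, O, J, K, C, G, F]
Visit Q → queue [O, J, K, C, G, F]
Visit O → queue [J, K, C, G, F]
Visit J → queue [K, C, G, F]
Visit K → queue [C, G, F]
Visit C → queue [G, F]
Visit G → queue [F]
Visit F → queue []

I, B, M, P, L, H, D, N, E, Q, O, J, K, C, G, F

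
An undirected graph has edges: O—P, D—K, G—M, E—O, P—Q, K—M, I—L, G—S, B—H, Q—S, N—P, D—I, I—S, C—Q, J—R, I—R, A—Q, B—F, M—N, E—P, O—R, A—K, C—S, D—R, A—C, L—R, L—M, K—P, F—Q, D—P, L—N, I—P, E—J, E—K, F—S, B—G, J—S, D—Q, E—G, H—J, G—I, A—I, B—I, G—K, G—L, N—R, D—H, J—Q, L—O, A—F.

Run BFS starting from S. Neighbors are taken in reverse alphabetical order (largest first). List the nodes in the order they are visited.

Visit S; enqueue Q, J, I, G, F, C → queue [Q, J, I, G, F, C]
Visit Q; enqueue P, D, A → queue [J, I, G, F, C, P, D, A]
Visit J; enqueue R, H, E → queue [I, G, F, C, P, D, A, R, H, E]
Visit I; enqueue L, B → queue [G, F, C, P, D, A, R, H, E, L, B]
Visit G; enqueue M, K → queue [F, C, P, D, A, R, H, E, L, B, M, K]
Visit F → queue [C, P, D, A, R, H, E, L, B, M, K]
Visit C → queue [P, D, A, R, H, E, L, B, M, K]
Visit P; enqueue O, N → queue [D, A, R, H, E, L, B, M, K, O, N]
Visit D → queue [A, R, H, E, L, B, M, K, O, N]
Visit A → queue [R, H, E, L, B, M, K, O, N]
Visit R → queue [H, E, L, B, M, K, O, N]
Visit H → queue [E, L, B, M, K, O, N]
Visit E → queue [L, B, M, K, O, N]
Visit L → queue [B, M, K, O, N]
Visit B → queue [M, K, O, N]
Visit M → queue [K, O, N]
Visit K → queue [O, N]
Visit O → queue [N]
Visit N → queue []

S, Q, J, I, G, F, C, P, D, A, R, H, E, L, B, M, K, O, N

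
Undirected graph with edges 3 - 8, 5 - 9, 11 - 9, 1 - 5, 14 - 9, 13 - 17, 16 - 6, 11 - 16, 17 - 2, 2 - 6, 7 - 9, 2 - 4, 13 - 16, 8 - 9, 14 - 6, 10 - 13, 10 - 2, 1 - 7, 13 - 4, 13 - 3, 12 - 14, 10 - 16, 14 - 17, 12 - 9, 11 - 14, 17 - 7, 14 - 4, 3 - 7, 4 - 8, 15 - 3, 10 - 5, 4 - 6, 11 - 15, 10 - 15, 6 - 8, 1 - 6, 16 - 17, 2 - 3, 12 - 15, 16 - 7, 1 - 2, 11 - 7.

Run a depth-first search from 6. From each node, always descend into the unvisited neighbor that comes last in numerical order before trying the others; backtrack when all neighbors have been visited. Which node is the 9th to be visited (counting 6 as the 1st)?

Visit 6
6 → 16
16 → 17
17 → 14
14 → 12
12 → 15
15 → 11
11 → 9
9 → 8
8 → 4
4 → 13
13 → 10
10 → 5
5 → 1
1 → 7
7 → 3
3 → 2

Visit order: 6, 16, 17, 14, 12, 15, 11, 9, 8, 4, 13, 10, 5, 1, 7, 3, 2

8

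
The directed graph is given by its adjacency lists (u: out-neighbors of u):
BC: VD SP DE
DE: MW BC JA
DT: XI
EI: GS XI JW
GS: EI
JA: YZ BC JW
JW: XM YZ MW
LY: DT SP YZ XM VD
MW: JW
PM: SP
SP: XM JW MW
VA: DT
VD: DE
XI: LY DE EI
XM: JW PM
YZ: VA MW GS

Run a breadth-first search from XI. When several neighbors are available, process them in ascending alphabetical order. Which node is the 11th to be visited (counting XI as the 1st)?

SP

Visit XI; enqueue DE, EI, LY → queue [DE, EI, LY]
Visit DE; enqueue BC, JA, MW → queue [EI, LY, BC, JA, MW]
Visit EI; enqueue GS, JW → queue [LY, BC, JA, MW, GS, JW]
Visit LY; enqueue DT, SP, VD, XM, YZ → queue [BC, JA, MW, GS, JW, DT, SP, VD, XM, YZ]
Visit BC → queue [JA, MW, GS, JW, DT, SP, VD, XM, YZ]
Visit JA → queue [MW, GS, JW, DT, SP, VD, XM, YZ]
Visit MW → queue [GS, JW, DT, SP, VD, XM, YZ]
Visit GS → queue [JW, DT, SP, VD, XM, YZ]
Visit JW → queue [DT, SP, VD, XM, YZ]
Visit DT → queue [SP, VD, XM, YZ]
Visit SP → queue [VD, XM, YZ]
Visit VD → queue [XM, YZ]
Visit XM; enqueue PM → queue [YZ, PM]
Visit YZ; enqueue VA → queue [PM, VA]
Visit PM → queue [VA]
Visit VA → queue []

Visit order: XI, DE, EI, LY, BC, JA, MW, GS, JW, DT, SP, VD, XM, YZ, PM, VA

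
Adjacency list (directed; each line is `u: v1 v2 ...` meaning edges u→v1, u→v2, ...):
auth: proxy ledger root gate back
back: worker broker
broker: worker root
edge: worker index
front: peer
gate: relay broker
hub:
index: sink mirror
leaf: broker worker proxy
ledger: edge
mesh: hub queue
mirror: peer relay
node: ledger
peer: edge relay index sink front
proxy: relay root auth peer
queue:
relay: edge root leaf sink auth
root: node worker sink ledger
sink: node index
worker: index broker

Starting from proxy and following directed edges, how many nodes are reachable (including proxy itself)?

BFS from proxy visits: proxy, root, relay, peer, auth, worker, sink, node, ledger, leaf, edge, index, front, gate, back, broker, mirror
Reachable nodes: 17 of 20 total.

17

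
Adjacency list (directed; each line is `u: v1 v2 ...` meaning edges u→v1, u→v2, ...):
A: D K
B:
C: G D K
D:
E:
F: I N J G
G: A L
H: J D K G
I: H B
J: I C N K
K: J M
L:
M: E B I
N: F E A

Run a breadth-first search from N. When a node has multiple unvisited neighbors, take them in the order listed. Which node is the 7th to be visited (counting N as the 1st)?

Visit N; enqueue F, E, A → queue [F, E, A]
Visit F; enqueue I, J, G → queue [E, A, I, J, G]
Visit E → queue [A, I, J, G]
Visit A; enqueue D, K → queue [I, J, G, D, K]
Visit I; enqueue H, B → queue [J, G, D, K, H, B]
Visit J; enqueue C → queue [G, D, K, H, B, C]
Visit G; enqueue L → queue [D, K, H, B, C, L]
Visit D → queue [K, H, B, C, L]
Visit K; enqueue M → queue [H, B, C, L, M]
Visit H → queue [B, C, L, M]
Visit B → queue [C, L, M]
Visit C → queue [L, M]
Visit L → queue [M]
Visit M → queue []

Visit order: N, F, E, A, I, J, G, D, K, H, B, C, L, M

G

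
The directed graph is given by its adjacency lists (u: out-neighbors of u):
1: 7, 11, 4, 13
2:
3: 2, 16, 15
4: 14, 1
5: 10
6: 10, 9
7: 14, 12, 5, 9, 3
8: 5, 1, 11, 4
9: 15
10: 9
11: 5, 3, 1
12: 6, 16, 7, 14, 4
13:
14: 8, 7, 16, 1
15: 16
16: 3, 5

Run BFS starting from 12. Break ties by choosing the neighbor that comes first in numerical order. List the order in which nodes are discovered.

12 -> 4 -> 6 -> 7 -> 14 -> 16 -> 1 -> 9 -> 10 -> 3 -> 5 -> 8 -> 11 -> 13 -> 15 -> 2

Visit 12; enqueue 4, 6, 7, 14, 16 → queue [4, 6, 7, 14, 16]
Visit 4; enqueue 1 → queue [6, 7, 14, 16, 1]
Visit 6; enqueue 9, 10 → queue [7, 14, 16, 1, 9, 10]
Visit 7; enqueue 3, 5 → queue [14, 16, 1, 9, 10, 3, 5]
Visit 14; enqueue 8 → queue [16, 1, 9, 10, 3, 5, 8]
Visit 16 → queue [1, 9, 10, 3, 5, 8]
Visit 1; enqueue 11, 13 → queue [9, 10, 3, 5, 8, 11, 13]
Visit 9; enqueue 15 → queue [10, 3, 5, 8, 11, 13, 15]
Visit 10 → queue [3, 5, 8, 11, 13, 15]
Visit 3; enqueue 2 → queue [5, 8, 11, 13, 15, 2]
Visit 5 → queue [8, 11, 13, 15, 2]
Visit 8 → queue [11, 13, 15, 2]
Visit 11 → queue [13, 15, 2]
Visit 13 → queue [15, 2]
Visit 15 → queue [2]
Visit 2 → queue []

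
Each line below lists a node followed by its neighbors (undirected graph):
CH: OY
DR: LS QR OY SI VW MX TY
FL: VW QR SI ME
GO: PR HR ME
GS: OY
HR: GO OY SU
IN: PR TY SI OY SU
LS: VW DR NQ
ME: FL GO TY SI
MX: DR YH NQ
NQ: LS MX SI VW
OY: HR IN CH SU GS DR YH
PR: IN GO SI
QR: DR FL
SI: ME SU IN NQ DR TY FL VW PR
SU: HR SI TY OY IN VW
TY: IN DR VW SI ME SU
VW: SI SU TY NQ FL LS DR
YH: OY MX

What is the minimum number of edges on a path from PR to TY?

2

Level 0: PR
Level 1: GO, IN, SI
Level 2: DR, FL, HR, ME, NQ, OY, SU, TY, VW
Level 3: CH, GS, LS, MX, QR, YH
TY first appears at level 2.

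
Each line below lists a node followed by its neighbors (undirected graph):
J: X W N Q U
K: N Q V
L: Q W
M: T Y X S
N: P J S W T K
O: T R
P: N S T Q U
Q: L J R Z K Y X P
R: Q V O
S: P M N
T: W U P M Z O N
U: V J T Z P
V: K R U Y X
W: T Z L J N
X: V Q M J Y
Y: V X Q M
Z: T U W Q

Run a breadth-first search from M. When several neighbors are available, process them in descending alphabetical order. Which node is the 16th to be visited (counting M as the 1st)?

K

Visit M; enqueue Y, X, T, S → queue [Y, X, T, S]
Visit Y; enqueue V, Q → queue [X, T, S, V, Q]
Visit X; enqueue J → queue [T, S, V, Q, J]
Visit T; enqueue Z, W, U, P, O, N → queue [S, V, Q, J, Z, W, U, P, O, N]
Visit S → queue [V, Q, J, Z, W, U, P, O, N]
Visit V; enqueue R, K → queue [Q, J, Z, W, U, P, O, N, R, K]
Visit Q; enqueue L → queue [J, Z, W, U, P, O, N, R, K, L]
Visit J → queue [Z, W, U, P, O, N, R, K, L]
Visit Z → queue [W, U, P, O, N, R, K, L]
Visit W → queue [U, P, O, N, R, K, L]
Visit U → queue [P, O, N, R, K, L]
Visit P → queue [O, N, R, K, L]
Visit O → queue [N, R, K, L]
Visit N → queue [R, K, L]
Visit R → queue [K, L]
Visit K → queue [L]
Visit L → queue []

Visit order: M, Y, X, T, S, V, Q, J, Z, W, U, P, O, N, R, K, L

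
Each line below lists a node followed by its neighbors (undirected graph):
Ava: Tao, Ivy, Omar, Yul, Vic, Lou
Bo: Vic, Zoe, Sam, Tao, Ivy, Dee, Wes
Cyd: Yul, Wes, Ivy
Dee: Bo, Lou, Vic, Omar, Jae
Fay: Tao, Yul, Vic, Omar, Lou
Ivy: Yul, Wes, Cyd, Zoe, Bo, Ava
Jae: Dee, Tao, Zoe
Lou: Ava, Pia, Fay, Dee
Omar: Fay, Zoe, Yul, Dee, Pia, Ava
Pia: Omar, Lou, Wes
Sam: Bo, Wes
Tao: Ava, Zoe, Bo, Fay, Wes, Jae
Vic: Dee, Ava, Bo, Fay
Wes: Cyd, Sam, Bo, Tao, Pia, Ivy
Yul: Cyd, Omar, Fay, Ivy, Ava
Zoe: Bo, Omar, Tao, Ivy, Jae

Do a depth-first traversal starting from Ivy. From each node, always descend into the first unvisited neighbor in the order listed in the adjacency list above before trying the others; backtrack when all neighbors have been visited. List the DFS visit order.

Ivy -> Yul -> Cyd -> Wes -> Sam -> Bo -> Vic -> Dee -> Lou -> Ava -> Tao -> Zoe -> Omar -> Fay -> Pia -> Jae

Visit Ivy
Ivy → Yul
Yul → Cyd
Cyd → Wes
Wes → Sam
Sam → Bo
Bo → Vic
Vic → Dee
Dee → Lou
Lou → Ava
Ava → Tao
Tao → Zoe
Zoe → Omar
Omar → Fay
Omar → Pia
Zoe → Jae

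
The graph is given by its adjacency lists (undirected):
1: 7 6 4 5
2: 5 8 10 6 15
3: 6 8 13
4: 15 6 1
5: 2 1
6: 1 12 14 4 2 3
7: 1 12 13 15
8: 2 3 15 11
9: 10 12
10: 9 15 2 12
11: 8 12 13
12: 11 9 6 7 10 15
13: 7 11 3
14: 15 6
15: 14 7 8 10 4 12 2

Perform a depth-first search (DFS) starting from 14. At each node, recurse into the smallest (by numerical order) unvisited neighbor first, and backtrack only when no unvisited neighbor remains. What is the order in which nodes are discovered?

Visit 14
14 → 6
6 → 1
1 → 4
4 → 15
15 → 2
2 → 5
2 → 8
8 → 3
3 → 13
13 → 7
7 → 12
12 → 9
9 → 10
12 → 11

14, 6, 1, 4, 15, 2, 5, 8, 3, 13, 7, 12, 9, 10, 11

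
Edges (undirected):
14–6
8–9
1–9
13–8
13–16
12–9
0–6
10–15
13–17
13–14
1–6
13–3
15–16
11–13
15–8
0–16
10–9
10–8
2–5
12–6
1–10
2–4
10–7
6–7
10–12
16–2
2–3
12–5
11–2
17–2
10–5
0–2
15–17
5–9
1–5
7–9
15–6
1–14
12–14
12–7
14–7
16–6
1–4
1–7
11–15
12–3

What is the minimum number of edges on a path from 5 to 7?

Level 0: 5
Level 1: 1, 2, 9, 10, 12
Level 2: 0, 3, 4, 6, 7, 8, 11, 14, 15, 16, 17
Level 3: 13
7 first appears at level 2.

2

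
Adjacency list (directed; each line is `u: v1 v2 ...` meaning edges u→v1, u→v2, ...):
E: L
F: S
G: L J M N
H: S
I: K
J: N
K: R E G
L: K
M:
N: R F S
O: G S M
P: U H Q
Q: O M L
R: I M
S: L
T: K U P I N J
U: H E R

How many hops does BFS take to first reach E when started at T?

2

Level 0: T
Level 1: I, J, K, N, P, U
Level 2: E, F, G, H, Q, R, S
Level 3: L, M, O
E first appears at level 2.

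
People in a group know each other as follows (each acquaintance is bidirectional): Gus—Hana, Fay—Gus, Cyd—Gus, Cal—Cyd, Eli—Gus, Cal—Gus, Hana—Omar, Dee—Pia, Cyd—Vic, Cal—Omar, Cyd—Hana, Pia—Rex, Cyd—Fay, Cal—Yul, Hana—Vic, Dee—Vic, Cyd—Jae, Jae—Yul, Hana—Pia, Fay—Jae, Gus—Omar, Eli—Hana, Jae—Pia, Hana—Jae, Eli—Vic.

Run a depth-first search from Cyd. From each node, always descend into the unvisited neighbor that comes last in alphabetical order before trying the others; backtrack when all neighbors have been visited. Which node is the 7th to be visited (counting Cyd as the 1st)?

Visit Cyd
Cyd → Vic
Vic → Hana
Hana → Pia
Pia → Rex
Pia → Jae
Jae → Yul
Yul → Cal
Cal → Omar
Omar → Gus
Gus → Fay
Gus → Eli
Pia → Dee

Visit order: Cyd, Vic, Hana, Pia, Rex, Jae, Yul, Cal, Omar, Gus, Fay, Eli, Dee

Yul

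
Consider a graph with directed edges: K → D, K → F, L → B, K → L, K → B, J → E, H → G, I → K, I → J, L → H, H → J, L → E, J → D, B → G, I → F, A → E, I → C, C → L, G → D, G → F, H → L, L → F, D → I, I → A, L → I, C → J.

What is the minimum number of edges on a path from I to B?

Level 0: I
Level 1: A, C, F, J, K
Level 2: B, D, E, L
Level 3: G, H
B first appears at level 2.

2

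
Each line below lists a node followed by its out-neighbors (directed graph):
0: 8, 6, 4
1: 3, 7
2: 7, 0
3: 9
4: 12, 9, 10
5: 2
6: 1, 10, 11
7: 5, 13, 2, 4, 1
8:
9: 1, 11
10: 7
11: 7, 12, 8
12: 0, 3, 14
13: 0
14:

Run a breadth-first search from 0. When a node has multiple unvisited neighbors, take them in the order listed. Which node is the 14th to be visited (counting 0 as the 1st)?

Visit 0; enqueue 8, 6, 4 → queue [8, 6, 4]
Visit 8 → queue [6, 4]
Visit 6; enqueue 1, 10, 11 → queue [4, 1, 10, 11]
Visit 4; enqueue 12, 9 → queue [1, 10, 11, 12, 9]
Visit 1; enqueue 3, 7 → queue [10, 11, 12, 9, 3, 7]
Visit 10 → queue [11, 12, 9, 3, 7]
Visit 11 → queue [12, 9, 3, 7]
Visit 12; enqueue 14 → queue [9, 3, 7, 14]
Visit 9 → queue [3, 7, 14]
Visit 3 → queue [7, 14]
Visit 7; enqueue 5, 13, 2 → queue [14, 5, 13, 2]
Visit 14 → queue [5, 13, 2]
Visit 5 → queue [13, 2]
Visit 13 → queue [2]
Visit 2 → queue []

Visit order: 0, 8, 6, 4, 1, 10, 11, 12, 9, 3, 7, 14, 5, 13, 2

13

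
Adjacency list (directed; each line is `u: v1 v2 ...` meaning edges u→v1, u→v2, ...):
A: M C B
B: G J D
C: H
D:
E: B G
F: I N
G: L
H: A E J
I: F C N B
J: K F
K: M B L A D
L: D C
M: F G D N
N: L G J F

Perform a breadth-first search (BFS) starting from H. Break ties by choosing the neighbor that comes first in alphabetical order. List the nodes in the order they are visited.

H → A → E → J → B → C → M → G → F → K → D → N → L → I

Visit H; enqueue A, E, J → queue [A, E, J]
Visit A; enqueue B, C, M → queue [E, J, B, C, M]
Visit E; enqueue G → queue [J, B, C, M, G]
Visit J; enqueue F, K → queue [B, C, M, G, F, K]
Visit B; enqueue D → queue [C, M, G, F, K, D]
Visit C → queue [M, G, F, K, D]
Visit M; enqueue N → queue [G, F, K, D, N]
Visit G; enqueue L → queue [F, K, D, N, L]
Visit F; enqueue I → queue [K, D, N, L, I]
Visit K → queue [D, N, L, I]
Visit D → queue [N, L, I]
Visit N → queue [L, I]
Visit L → queue [I]
Visit I → queue []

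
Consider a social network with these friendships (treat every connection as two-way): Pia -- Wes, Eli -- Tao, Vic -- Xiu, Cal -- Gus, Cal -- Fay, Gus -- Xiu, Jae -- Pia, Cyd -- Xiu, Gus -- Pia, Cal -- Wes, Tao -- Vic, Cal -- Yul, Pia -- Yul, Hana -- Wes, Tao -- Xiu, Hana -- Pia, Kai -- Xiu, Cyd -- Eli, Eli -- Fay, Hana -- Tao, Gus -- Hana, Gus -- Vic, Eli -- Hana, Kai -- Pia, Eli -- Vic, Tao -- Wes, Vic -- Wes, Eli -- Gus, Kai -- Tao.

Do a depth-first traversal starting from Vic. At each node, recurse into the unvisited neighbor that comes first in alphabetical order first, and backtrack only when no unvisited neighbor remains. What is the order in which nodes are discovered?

Visit Vic
Vic → Eli
Eli → Cyd
Cyd → Xiu
Xiu → Gus
Gus → Cal
Cal → Fay
Cal → Wes
Wes → Hana
Hana → Pia
Pia → Jae
Pia → Kai
Kai → Tao
Pia → Yul

Vic, Eli, Cyd, Xiu, Gus, Cal, Fay, Wes, Hana, Pia, Jae, Kai, Tao, Yul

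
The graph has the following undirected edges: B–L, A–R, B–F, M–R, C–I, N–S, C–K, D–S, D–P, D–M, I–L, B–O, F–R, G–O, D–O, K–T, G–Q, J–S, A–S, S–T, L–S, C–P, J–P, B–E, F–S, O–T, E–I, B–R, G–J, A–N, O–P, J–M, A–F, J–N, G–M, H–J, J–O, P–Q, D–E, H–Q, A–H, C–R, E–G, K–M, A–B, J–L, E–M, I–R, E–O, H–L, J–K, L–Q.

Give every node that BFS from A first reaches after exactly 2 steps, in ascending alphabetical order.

Level 0: A
Level 1: B, F, H, N, R, S
Level 2: C, D, E, I, J, L, M, O, Q, T
Level 3: G, K, P

C, D, E, I, J, L, M, O, Q, T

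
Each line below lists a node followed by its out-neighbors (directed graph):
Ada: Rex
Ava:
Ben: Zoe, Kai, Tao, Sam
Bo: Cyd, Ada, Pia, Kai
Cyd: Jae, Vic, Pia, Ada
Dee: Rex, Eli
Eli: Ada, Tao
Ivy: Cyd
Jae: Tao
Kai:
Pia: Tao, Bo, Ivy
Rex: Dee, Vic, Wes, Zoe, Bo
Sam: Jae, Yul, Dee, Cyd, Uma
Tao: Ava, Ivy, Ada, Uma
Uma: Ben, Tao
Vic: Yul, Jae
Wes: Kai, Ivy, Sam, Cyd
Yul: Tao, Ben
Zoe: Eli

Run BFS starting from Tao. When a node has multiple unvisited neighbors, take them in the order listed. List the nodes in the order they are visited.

Tao, Ava, Ivy, Ada, Uma, Cyd, Rex, Ben, Jae, Vic, Pia, Dee, Wes, Zoe, Bo, Kai, Sam, Yul, Eli

Visit Tao; enqueue Ava, Ivy, Ada, Uma → queue [Ava, Ivy, Ada, Uma]
Visit Ava → queue [Ivy, Ada, Uma]
Visit Ivy; enqueue Cyd → queue [Ada, Uma, Cyd]
Visit Ada; enqueue Rex → queue [Uma, Cyd, Rex]
Visit Uma; enqueue Ben → queue [Cyd, Rex, Ben]
Visit Cyd; enqueue Jae, Vic, Pia → queue [Rex, Ben, Jae, Vic, Pia]
Visit Rex; enqueue Dee, Wes, Zoe, Bo → queue [Ben, Jae, Vic, Pia, Dee, Wes, Zoe, Bo]
Visit Ben; enqueue Kai, Sam → queue [Jae, Vic, Pia, Dee, Wes, Zoe, Bo, Kai, Sam]
Visit Jae → queue [Vic, Pia, Dee, Wes, Zoe, Bo, Kai, Sam]
Visit Vic; enqueue Yul → queue [Pia, Dee, Wes, Zoe, Bo, Kai, Sam, Yul]
Visit Pia → queue [Dee, Wes, Zoe, Bo, Kai, Sam, Yul]
Visit Dee; enqueue Eli → queue [Wes, Zoe, Bo, Kai, Sam, Yul, Eli]
Visit Wes → queue [Zoe, Bo, Kai, Sam, Yul, Eli]
Visit Zoe → queue [Bo, Kai, Sam, Yul, Eli]
Visit Bo → queue [Kai, Sam, Yul, Eli]
Visit Kai → queue [Sam, Yul, Eli]
Visit Sam → queue [Yul, Eli]
Visit Yul → queue [Eli]
Visit Eli → queue []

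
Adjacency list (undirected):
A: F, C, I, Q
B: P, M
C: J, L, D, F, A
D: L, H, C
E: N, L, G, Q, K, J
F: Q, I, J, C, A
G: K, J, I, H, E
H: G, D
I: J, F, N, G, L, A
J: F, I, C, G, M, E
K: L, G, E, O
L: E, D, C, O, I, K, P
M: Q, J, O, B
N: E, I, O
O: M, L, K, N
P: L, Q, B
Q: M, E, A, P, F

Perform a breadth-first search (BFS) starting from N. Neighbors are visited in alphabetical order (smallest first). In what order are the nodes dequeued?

Visit N; enqueue E, I, O → queue [E, I, O]
Visit E; enqueue G, J, K, L, Q → queue [I, O, G, J, K, L, Q]
Visit I; enqueue A, F → queue [O, G, J, K, L, Q, A, F]
Visit O; enqueue M → queue [G, J, K, L, Q, A, F, M]
Visit G; enqueue H → queue [J, K, L, Q, A, F, M, H]
Visit J; enqueue C → queue [K, L, Q, A, F, M, H, C]
Visit K → queue [L, Q, A, F, M, H, C]
Visit L; enqueue D, P → queue [Q, A, F, M, H, C, D, P]
Visit Q → queue [A, F, M, H, C, D, P]
Visit A → queue [F, M, H, C, D, P]
Visit F → queue [M, H, C, D, P]
Visit M; enqueue B → queue [H, C, D, P, B]
Visit H → queue [C, D, P, B]
Visit C → queue [D, P, B]
Visit D → queue [P, B]
Visit P → queue [B]
Visit B → queue []

N, E, I, O, G, J, K, L, Q, A, F, M, H, C, D, P, B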